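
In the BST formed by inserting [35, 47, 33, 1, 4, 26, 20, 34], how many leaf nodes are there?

Tree built from: [35, 47, 33, 1, 4, 26, 20, 34]
Tree (level-order array): [35, 33, 47, 1, 34, None, None, None, 4, None, None, None, 26, 20]
Rule: A leaf has 0 children.
Per-node child counts:
  node 35: 2 child(ren)
  node 33: 2 child(ren)
  node 1: 1 child(ren)
  node 4: 1 child(ren)
  node 26: 1 child(ren)
  node 20: 0 child(ren)
  node 34: 0 child(ren)
  node 47: 0 child(ren)
Matching nodes: [20, 34, 47]
Count of leaf nodes: 3


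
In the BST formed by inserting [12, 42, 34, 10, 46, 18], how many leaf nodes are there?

Tree built from: [12, 42, 34, 10, 46, 18]
Tree (level-order array): [12, 10, 42, None, None, 34, 46, 18]
Rule: A leaf has 0 children.
Per-node child counts:
  node 12: 2 child(ren)
  node 10: 0 child(ren)
  node 42: 2 child(ren)
  node 34: 1 child(ren)
  node 18: 0 child(ren)
  node 46: 0 child(ren)
Matching nodes: [10, 18, 46]
Count of leaf nodes: 3


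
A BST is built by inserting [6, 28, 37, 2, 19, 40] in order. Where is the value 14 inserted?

Starting tree (level order): [6, 2, 28, None, None, 19, 37, None, None, None, 40]
Insertion path: 6 -> 28 -> 19
Result: insert 14 as left child of 19
Final tree (level order): [6, 2, 28, None, None, 19, 37, 14, None, None, 40]


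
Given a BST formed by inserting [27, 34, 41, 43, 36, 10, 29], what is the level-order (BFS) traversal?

Tree insertion order: [27, 34, 41, 43, 36, 10, 29]
Tree (level-order array): [27, 10, 34, None, None, 29, 41, None, None, 36, 43]
BFS from the root, enqueuing left then right child of each popped node:
  queue [27] -> pop 27, enqueue [10, 34], visited so far: [27]
  queue [10, 34] -> pop 10, enqueue [none], visited so far: [27, 10]
  queue [34] -> pop 34, enqueue [29, 41], visited so far: [27, 10, 34]
  queue [29, 41] -> pop 29, enqueue [none], visited so far: [27, 10, 34, 29]
  queue [41] -> pop 41, enqueue [36, 43], visited so far: [27, 10, 34, 29, 41]
  queue [36, 43] -> pop 36, enqueue [none], visited so far: [27, 10, 34, 29, 41, 36]
  queue [43] -> pop 43, enqueue [none], visited so far: [27, 10, 34, 29, 41, 36, 43]
Result: [27, 10, 34, 29, 41, 36, 43]


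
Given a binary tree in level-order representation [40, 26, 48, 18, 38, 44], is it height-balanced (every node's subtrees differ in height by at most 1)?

Tree (level-order array): [40, 26, 48, 18, 38, 44]
Definition: a tree is height-balanced if, at every node, |h(left) - h(right)| <= 1 (empty subtree has height -1).
Bottom-up per-node check:
  node 18: h_left=-1, h_right=-1, diff=0 [OK], height=0
  node 38: h_left=-1, h_right=-1, diff=0 [OK], height=0
  node 26: h_left=0, h_right=0, diff=0 [OK], height=1
  node 44: h_left=-1, h_right=-1, diff=0 [OK], height=0
  node 48: h_left=0, h_right=-1, diff=1 [OK], height=1
  node 40: h_left=1, h_right=1, diff=0 [OK], height=2
All nodes satisfy the balance condition.
Result: Balanced


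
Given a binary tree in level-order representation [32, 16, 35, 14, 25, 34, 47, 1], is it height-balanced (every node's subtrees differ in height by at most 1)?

Tree (level-order array): [32, 16, 35, 14, 25, 34, 47, 1]
Definition: a tree is height-balanced if, at every node, |h(left) - h(right)| <= 1 (empty subtree has height -1).
Bottom-up per-node check:
  node 1: h_left=-1, h_right=-1, diff=0 [OK], height=0
  node 14: h_left=0, h_right=-1, diff=1 [OK], height=1
  node 25: h_left=-1, h_right=-1, diff=0 [OK], height=0
  node 16: h_left=1, h_right=0, diff=1 [OK], height=2
  node 34: h_left=-1, h_right=-1, diff=0 [OK], height=0
  node 47: h_left=-1, h_right=-1, diff=0 [OK], height=0
  node 35: h_left=0, h_right=0, diff=0 [OK], height=1
  node 32: h_left=2, h_right=1, diff=1 [OK], height=3
All nodes satisfy the balance condition.
Result: Balanced


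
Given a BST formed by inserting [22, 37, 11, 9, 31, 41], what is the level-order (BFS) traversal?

Tree insertion order: [22, 37, 11, 9, 31, 41]
Tree (level-order array): [22, 11, 37, 9, None, 31, 41]
BFS from the root, enqueuing left then right child of each popped node:
  queue [22] -> pop 22, enqueue [11, 37], visited so far: [22]
  queue [11, 37] -> pop 11, enqueue [9], visited so far: [22, 11]
  queue [37, 9] -> pop 37, enqueue [31, 41], visited so far: [22, 11, 37]
  queue [9, 31, 41] -> pop 9, enqueue [none], visited so far: [22, 11, 37, 9]
  queue [31, 41] -> pop 31, enqueue [none], visited so far: [22, 11, 37, 9, 31]
  queue [41] -> pop 41, enqueue [none], visited so far: [22, 11, 37, 9, 31, 41]
Result: [22, 11, 37, 9, 31, 41]


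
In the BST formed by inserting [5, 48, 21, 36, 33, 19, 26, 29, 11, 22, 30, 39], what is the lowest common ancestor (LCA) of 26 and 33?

Tree insertion order: [5, 48, 21, 36, 33, 19, 26, 29, 11, 22, 30, 39]
Tree (level-order array): [5, None, 48, 21, None, 19, 36, 11, None, 33, 39, None, None, 26, None, None, None, 22, 29, None, None, None, 30]
In a BST, the LCA of p=26, q=33 is the first node v on the
root-to-leaf path with p <= v <= q (go left if both < v, right if both > v).
Walk from root:
  at 5: both 26 and 33 > 5, go right
  at 48: both 26 and 33 < 48, go left
  at 21: both 26 and 33 > 21, go right
  at 36: both 26 and 33 < 36, go left
  at 33: 26 <= 33 <= 33, this is the LCA
LCA = 33


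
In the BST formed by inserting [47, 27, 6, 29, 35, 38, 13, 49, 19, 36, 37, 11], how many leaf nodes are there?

Tree built from: [47, 27, 6, 29, 35, 38, 13, 49, 19, 36, 37, 11]
Tree (level-order array): [47, 27, 49, 6, 29, None, None, None, 13, None, 35, 11, 19, None, 38, None, None, None, None, 36, None, None, 37]
Rule: A leaf has 0 children.
Per-node child counts:
  node 47: 2 child(ren)
  node 27: 2 child(ren)
  node 6: 1 child(ren)
  node 13: 2 child(ren)
  node 11: 0 child(ren)
  node 19: 0 child(ren)
  node 29: 1 child(ren)
  node 35: 1 child(ren)
  node 38: 1 child(ren)
  node 36: 1 child(ren)
  node 37: 0 child(ren)
  node 49: 0 child(ren)
Matching nodes: [11, 19, 37, 49]
Count of leaf nodes: 4


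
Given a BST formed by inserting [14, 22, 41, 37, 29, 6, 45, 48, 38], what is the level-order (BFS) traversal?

Tree insertion order: [14, 22, 41, 37, 29, 6, 45, 48, 38]
Tree (level-order array): [14, 6, 22, None, None, None, 41, 37, 45, 29, 38, None, 48]
BFS from the root, enqueuing left then right child of each popped node:
  queue [14] -> pop 14, enqueue [6, 22], visited so far: [14]
  queue [6, 22] -> pop 6, enqueue [none], visited so far: [14, 6]
  queue [22] -> pop 22, enqueue [41], visited so far: [14, 6, 22]
  queue [41] -> pop 41, enqueue [37, 45], visited so far: [14, 6, 22, 41]
  queue [37, 45] -> pop 37, enqueue [29, 38], visited so far: [14, 6, 22, 41, 37]
  queue [45, 29, 38] -> pop 45, enqueue [48], visited so far: [14, 6, 22, 41, 37, 45]
  queue [29, 38, 48] -> pop 29, enqueue [none], visited so far: [14, 6, 22, 41, 37, 45, 29]
  queue [38, 48] -> pop 38, enqueue [none], visited so far: [14, 6, 22, 41, 37, 45, 29, 38]
  queue [48] -> pop 48, enqueue [none], visited so far: [14, 6, 22, 41, 37, 45, 29, 38, 48]
Result: [14, 6, 22, 41, 37, 45, 29, 38, 48]


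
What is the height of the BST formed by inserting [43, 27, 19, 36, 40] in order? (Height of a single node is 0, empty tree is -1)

Insertion order: [43, 27, 19, 36, 40]
Tree (level-order array): [43, 27, None, 19, 36, None, None, None, 40]
Compute height bottom-up (empty subtree = -1):
  height(19) = 1 + max(-1, -1) = 0
  height(40) = 1 + max(-1, -1) = 0
  height(36) = 1 + max(-1, 0) = 1
  height(27) = 1 + max(0, 1) = 2
  height(43) = 1 + max(2, -1) = 3
Height = 3


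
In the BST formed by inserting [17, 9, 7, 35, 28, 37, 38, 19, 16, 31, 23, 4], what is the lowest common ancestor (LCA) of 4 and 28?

Tree insertion order: [17, 9, 7, 35, 28, 37, 38, 19, 16, 31, 23, 4]
Tree (level-order array): [17, 9, 35, 7, 16, 28, 37, 4, None, None, None, 19, 31, None, 38, None, None, None, 23]
In a BST, the LCA of p=4, q=28 is the first node v on the
root-to-leaf path with p <= v <= q (go left if both < v, right if both > v).
Walk from root:
  at 17: 4 <= 17 <= 28, this is the LCA
LCA = 17


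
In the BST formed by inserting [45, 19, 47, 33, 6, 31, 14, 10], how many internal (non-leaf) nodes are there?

Tree built from: [45, 19, 47, 33, 6, 31, 14, 10]
Tree (level-order array): [45, 19, 47, 6, 33, None, None, None, 14, 31, None, 10]
Rule: An internal node has at least one child.
Per-node child counts:
  node 45: 2 child(ren)
  node 19: 2 child(ren)
  node 6: 1 child(ren)
  node 14: 1 child(ren)
  node 10: 0 child(ren)
  node 33: 1 child(ren)
  node 31: 0 child(ren)
  node 47: 0 child(ren)
Matching nodes: [45, 19, 6, 14, 33]
Count of internal (non-leaf) nodes: 5


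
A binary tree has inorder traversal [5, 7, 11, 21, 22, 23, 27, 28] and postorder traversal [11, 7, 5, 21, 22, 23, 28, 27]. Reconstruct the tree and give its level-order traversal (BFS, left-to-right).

Inorder:   [5, 7, 11, 21, 22, 23, 27, 28]
Postorder: [11, 7, 5, 21, 22, 23, 28, 27]
Algorithm: postorder visits root last, so walk postorder right-to-left;
each value is the root of the current inorder slice — split it at that
value, recurse on the right subtree first, then the left.
Recursive splits:
  root=27; inorder splits into left=[5, 7, 11, 21, 22, 23], right=[28]
  root=28; inorder splits into left=[], right=[]
  root=23; inorder splits into left=[5, 7, 11, 21, 22], right=[]
  root=22; inorder splits into left=[5, 7, 11, 21], right=[]
  root=21; inorder splits into left=[5, 7, 11], right=[]
  root=5; inorder splits into left=[], right=[7, 11]
  root=7; inorder splits into left=[], right=[11]
  root=11; inorder splits into left=[], right=[]
Reconstructed level-order: [27, 23, 28, 22, 21, 5, 7, 11]


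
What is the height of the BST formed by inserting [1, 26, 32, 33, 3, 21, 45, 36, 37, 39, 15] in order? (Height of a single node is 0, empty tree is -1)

Insertion order: [1, 26, 32, 33, 3, 21, 45, 36, 37, 39, 15]
Tree (level-order array): [1, None, 26, 3, 32, None, 21, None, 33, 15, None, None, 45, None, None, 36, None, None, 37, None, 39]
Compute height bottom-up (empty subtree = -1):
  height(15) = 1 + max(-1, -1) = 0
  height(21) = 1 + max(0, -1) = 1
  height(3) = 1 + max(-1, 1) = 2
  height(39) = 1 + max(-1, -1) = 0
  height(37) = 1 + max(-1, 0) = 1
  height(36) = 1 + max(-1, 1) = 2
  height(45) = 1 + max(2, -1) = 3
  height(33) = 1 + max(-1, 3) = 4
  height(32) = 1 + max(-1, 4) = 5
  height(26) = 1 + max(2, 5) = 6
  height(1) = 1 + max(-1, 6) = 7
Height = 7


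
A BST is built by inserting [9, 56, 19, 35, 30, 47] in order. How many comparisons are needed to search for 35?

Search path for 35: 9 -> 56 -> 19 -> 35
Found: True
Comparisons: 4


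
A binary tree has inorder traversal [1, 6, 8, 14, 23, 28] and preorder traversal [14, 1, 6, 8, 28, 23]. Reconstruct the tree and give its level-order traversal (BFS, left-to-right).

Inorder:  [1, 6, 8, 14, 23, 28]
Preorder: [14, 1, 6, 8, 28, 23]
Algorithm: preorder visits root first, so consume preorder in order;
for each root, split the current inorder slice at that value into
left-subtree inorder and right-subtree inorder, then recurse.
Recursive splits:
  root=14; inorder splits into left=[1, 6, 8], right=[23, 28]
  root=1; inorder splits into left=[], right=[6, 8]
  root=6; inorder splits into left=[], right=[8]
  root=8; inorder splits into left=[], right=[]
  root=28; inorder splits into left=[23], right=[]
  root=23; inorder splits into left=[], right=[]
Reconstructed level-order: [14, 1, 28, 6, 23, 8]


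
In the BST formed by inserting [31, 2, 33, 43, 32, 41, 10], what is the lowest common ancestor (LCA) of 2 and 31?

Tree insertion order: [31, 2, 33, 43, 32, 41, 10]
Tree (level-order array): [31, 2, 33, None, 10, 32, 43, None, None, None, None, 41]
In a BST, the LCA of p=2, q=31 is the first node v on the
root-to-leaf path with p <= v <= q (go left if both < v, right if both > v).
Walk from root:
  at 31: 2 <= 31 <= 31, this is the LCA
LCA = 31


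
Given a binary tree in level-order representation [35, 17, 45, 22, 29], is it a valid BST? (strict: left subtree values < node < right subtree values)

Level-order array: [35, 17, 45, 22, 29]
Validate using subtree bounds (lo, hi): at each node, require lo < value < hi,
then recurse left with hi=value and right with lo=value.
Preorder trace (stopping at first violation):
  at node 35 with bounds (-inf, +inf): OK
  at node 17 with bounds (-inf, 35): OK
  at node 22 with bounds (-inf, 17): VIOLATION
Node 22 violates its bound: not (-inf < 22 < 17).
Result: Not a valid BST


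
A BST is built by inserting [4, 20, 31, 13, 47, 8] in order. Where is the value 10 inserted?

Starting tree (level order): [4, None, 20, 13, 31, 8, None, None, 47]
Insertion path: 4 -> 20 -> 13 -> 8
Result: insert 10 as right child of 8
Final tree (level order): [4, None, 20, 13, 31, 8, None, None, 47, None, 10]


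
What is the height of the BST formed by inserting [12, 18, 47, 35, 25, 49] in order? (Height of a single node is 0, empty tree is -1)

Insertion order: [12, 18, 47, 35, 25, 49]
Tree (level-order array): [12, None, 18, None, 47, 35, 49, 25]
Compute height bottom-up (empty subtree = -1):
  height(25) = 1 + max(-1, -1) = 0
  height(35) = 1 + max(0, -1) = 1
  height(49) = 1 + max(-1, -1) = 0
  height(47) = 1 + max(1, 0) = 2
  height(18) = 1 + max(-1, 2) = 3
  height(12) = 1 + max(-1, 3) = 4
Height = 4


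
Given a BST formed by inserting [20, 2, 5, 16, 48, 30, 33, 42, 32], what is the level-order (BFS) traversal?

Tree insertion order: [20, 2, 5, 16, 48, 30, 33, 42, 32]
Tree (level-order array): [20, 2, 48, None, 5, 30, None, None, 16, None, 33, None, None, 32, 42]
BFS from the root, enqueuing left then right child of each popped node:
  queue [20] -> pop 20, enqueue [2, 48], visited so far: [20]
  queue [2, 48] -> pop 2, enqueue [5], visited so far: [20, 2]
  queue [48, 5] -> pop 48, enqueue [30], visited so far: [20, 2, 48]
  queue [5, 30] -> pop 5, enqueue [16], visited so far: [20, 2, 48, 5]
  queue [30, 16] -> pop 30, enqueue [33], visited so far: [20, 2, 48, 5, 30]
  queue [16, 33] -> pop 16, enqueue [none], visited so far: [20, 2, 48, 5, 30, 16]
  queue [33] -> pop 33, enqueue [32, 42], visited so far: [20, 2, 48, 5, 30, 16, 33]
  queue [32, 42] -> pop 32, enqueue [none], visited so far: [20, 2, 48, 5, 30, 16, 33, 32]
  queue [42] -> pop 42, enqueue [none], visited so far: [20, 2, 48, 5, 30, 16, 33, 32, 42]
Result: [20, 2, 48, 5, 30, 16, 33, 32, 42]


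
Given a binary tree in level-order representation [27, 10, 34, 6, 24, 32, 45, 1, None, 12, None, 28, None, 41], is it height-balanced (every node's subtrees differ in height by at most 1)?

Tree (level-order array): [27, 10, 34, 6, 24, 32, 45, 1, None, 12, None, 28, None, 41]
Definition: a tree is height-balanced if, at every node, |h(left) - h(right)| <= 1 (empty subtree has height -1).
Bottom-up per-node check:
  node 1: h_left=-1, h_right=-1, diff=0 [OK], height=0
  node 6: h_left=0, h_right=-1, diff=1 [OK], height=1
  node 12: h_left=-1, h_right=-1, diff=0 [OK], height=0
  node 24: h_left=0, h_right=-1, diff=1 [OK], height=1
  node 10: h_left=1, h_right=1, diff=0 [OK], height=2
  node 28: h_left=-1, h_right=-1, diff=0 [OK], height=0
  node 32: h_left=0, h_right=-1, diff=1 [OK], height=1
  node 41: h_left=-1, h_right=-1, diff=0 [OK], height=0
  node 45: h_left=0, h_right=-1, diff=1 [OK], height=1
  node 34: h_left=1, h_right=1, diff=0 [OK], height=2
  node 27: h_left=2, h_right=2, diff=0 [OK], height=3
All nodes satisfy the balance condition.
Result: Balanced


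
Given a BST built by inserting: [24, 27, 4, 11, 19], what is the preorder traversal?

Tree insertion order: [24, 27, 4, 11, 19]
Tree (level-order array): [24, 4, 27, None, 11, None, None, None, 19]
Preorder traversal: [24, 4, 11, 19, 27]


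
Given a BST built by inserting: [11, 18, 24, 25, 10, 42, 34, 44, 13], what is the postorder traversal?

Tree insertion order: [11, 18, 24, 25, 10, 42, 34, 44, 13]
Tree (level-order array): [11, 10, 18, None, None, 13, 24, None, None, None, 25, None, 42, 34, 44]
Postorder traversal: [10, 13, 34, 44, 42, 25, 24, 18, 11]


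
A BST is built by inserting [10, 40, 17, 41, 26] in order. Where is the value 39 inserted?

Starting tree (level order): [10, None, 40, 17, 41, None, 26]
Insertion path: 10 -> 40 -> 17 -> 26
Result: insert 39 as right child of 26
Final tree (level order): [10, None, 40, 17, 41, None, 26, None, None, None, 39]


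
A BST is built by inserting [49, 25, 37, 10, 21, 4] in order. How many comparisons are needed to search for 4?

Search path for 4: 49 -> 25 -> 10 -> 4
Found: True
Comparisons: 4


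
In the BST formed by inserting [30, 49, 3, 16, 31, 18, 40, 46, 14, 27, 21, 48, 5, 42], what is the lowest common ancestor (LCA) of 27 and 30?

Tree insertion order: [30, 49, 3, 16, 31, 18, 40, 46, 14, 27, 21, 48, 5, 42]
Tree (level-order array): [30, 3, 49, None, 16, 31, None, 14, 18, None, 40, 5, None, None, 27, None, 46, None, None, 21, None, 42, 48]
In a BST, the LCA of p=27, q=30 is the first node v on the
root-to-leaf path with p <= v <= q (go left if both < v, right if both > v).
Walk from root:
  at 30: 27 <= 30 <= 30, this is the LCA
LCA = 30


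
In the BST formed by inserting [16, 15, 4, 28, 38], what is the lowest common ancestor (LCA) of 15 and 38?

Tree insertion order: [16, 15, 4, 28, 38]
Tree (level-order array): [16, 15, 28, 4, None, None, 38]
In a BST, the LCA of p=15, q=38 is the first node v on the
root-to-leaf path with p <= v <= q (go left if both < v, right if both > v).
Walk from root:
  at 16: 15 <= 16 <= 38, this is the LCA
LCA = 16


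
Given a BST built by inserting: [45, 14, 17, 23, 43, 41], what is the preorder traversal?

Tree insertion order: [45, 14, 17, 23, 43, 41]
Tree (level-order array): [45, 14, None, None, 17, None, 23, None, 43, 41]
Preorder traversal: [45, 14, 17, 23, 43, 41]


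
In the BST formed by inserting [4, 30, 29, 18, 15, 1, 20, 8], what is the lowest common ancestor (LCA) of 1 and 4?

Tree insertion order: [4, 30, 29, 18, 15, 1, 20, 8]
Tree (level-order array): [4, 1, 30, None, None, 29, None, 18, None, 15, 20, 8]
In a BST, the LCA of p=1, q=4 is the first node v on the
root-to-leaf path with p <= v <= q (go left if both < v, right if both > v).
Walk from root:
  at 4: 1 <= 4 <= 4, this is the LCA
LCA = 4


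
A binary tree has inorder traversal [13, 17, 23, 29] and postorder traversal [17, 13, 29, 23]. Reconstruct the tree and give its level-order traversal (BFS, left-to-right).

Inorder:   [13, 17, 23, 29]
Postorder: [17, 13, 29, 23]
Algorithm: postorder visits root last, so walk postorder right-to-left;
each value is the root of the current inorder slice — split it at that
value, recurse on the right subtree first, then the left.
Recursive splits:
  root=23; inorder splits into left=[13, 17], right=[29]
  root=29; inorder splits into left=[], right=[]
  root=13; inorder splits into left=[], right=[17]
  root=17; inorder splits into left=[], right=[]
Reconstructed level-order: [23, 13, 29, 17]


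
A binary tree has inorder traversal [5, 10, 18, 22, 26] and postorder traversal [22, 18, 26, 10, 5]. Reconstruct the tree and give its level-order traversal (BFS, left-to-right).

Inorder:   [5, 10, 18, 22, 26]
Postorder: [22, 18, 26, 10, 5]
Algorithm: postorder visits root last, so walk postorder right-to-left;
each value is the root of the current inorder slice — split it at that
value, recurse on the right subtree first, then the left.
Recursive splits:
  root=5; inorder splits into left=[], right=[10, 18, 22, 26]
  root=10; inorder splits into left=[], right=[18, 22, 26]
  root=26; inorder splits into left=[18, 22], right=[]
  root=18; inorder splits into left=[], right=[22]
  root=22; inorder splits into left=[], right=[]
Reconstructed level-order: [5, 10, 26, 18, 22]


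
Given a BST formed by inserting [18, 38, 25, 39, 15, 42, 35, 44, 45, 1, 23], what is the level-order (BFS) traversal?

Tree insertion order: [18, 38, 25, 39, 15, 42, 35, 44, 45, 1, 23]
Tree (level-order array): [18, 15, 38, 1, None, 25, 39, None, None, 23, 35, None, 42, None, None, None, None, None, 44, None, 45]
BFS from the root, enqueuing left then right child of each popped node:
  queue [18] -> pop 18, enqueue [15, 38], visited so far: [18]
  queue [15, 38] -> pop 15, enqueue [1], visited so far: [18, 15]
  queue [38, 1] -> pop 38, enqueue [25, 39], visited so far: [18, 15, 38]
  queue [1, 25, 39] -> pop 1, enqueue [none], visited so far: [18, 15, 38, 1]
  queue [25, 39] -> pop 25, enqueue [23, 35], visited so far: [18, 15, 38, 1, 25]
  queue [39, 23, 35] -> pop 39, enqueue [42], visited so far: [18, 15, 38, 1, 25, 39]
  queue [23, 35, 42] -> pop 23, enqueue [none], visited so far: [18, 15, 38, 1, 25, 39, 23]
  queue [35, 42] -> pop 35, enqueue [none], visited so far: [18, 15, 38, 1, 25, 39, 23, 35]
  queue [42] -> pop 42, enqueue [44], visited so far: [18, 15, 38, 1, 25, 39, 23, 35, 42]
  queue [44] -> pop 44, enqueue [45], visited so far: [18, 15, 38, 1, 25, 39, 23, 35, 42, 44]
  queue [45] -> pop 45, enqueue [none], visited so far: [18, 15, 38, 1, 25, 39, 23, 35, 42, 44, 45]
Result: [18, 15, 38, 1, 25, 39, 23, 35, 42, 44, 45]


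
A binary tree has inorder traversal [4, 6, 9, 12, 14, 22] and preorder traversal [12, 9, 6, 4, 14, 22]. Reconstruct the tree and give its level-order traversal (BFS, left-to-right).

Inorder:  [4, 6, 9, 12, 14, 22]
Preorder: [12, 9, 6, 4, 14, 22]
Algorithm: preorder visits root first, so consume preorder in order;
for each root, split the current inorder slice at that value into
left-subtree inorder and right-subtree inorder, then recurse.
Recursive splits:
  root=12; inorder splits into left=[4, 6, 9], right=[14, 22]
  root=9; inorder splits into left=[4, 6], right=[]
  root=6; inorder splits into left=[4], right=[]
  root=4; inorder splits into left=[], right=[]
  root=14; inorder splits into left=[], right=[22]
  root=22; inorder splits into left=[], right=[]
Reconstructed level-order: [12, 9, 14, 6, 22, 4]


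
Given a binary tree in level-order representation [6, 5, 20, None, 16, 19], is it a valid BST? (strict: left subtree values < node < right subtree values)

Level-order array: [6, 5, 20, None, 16, 19]
Validate using subtree bounds (lo, hi): at each node, require lo < value < hi,
then recurse left with hi=value and right with lo=value.
Preorder trace (stopping at first violation):
  at node 6 with bounds (-inf, +inf): OK
  at node 5 with bounds (-inf, 6): OK
  at node 16 with bounds (5, 6): VIOLATION
Node 16 violates its bound: not (5 < 16 < 6).
Result: Not a valid BST


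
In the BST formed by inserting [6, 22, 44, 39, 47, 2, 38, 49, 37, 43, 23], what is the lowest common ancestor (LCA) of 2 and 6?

Tree insertion order: [6, 22, 44, 39, 47, 2, 38, 49, 37, 43, 23]
Tree (level-order array): [6, 2, 22, None, None, None, 44, 39, 47, 38, 43, None, 49, 37, None, None, None, None, None, 23]
In a BST, the LCA of p=2, q=6 is the first node v on the
root-to-leaf path with p <= v <= q (go left if both < v, right if both > v).
Walk from root:
  at 6: 2 <= 6 <= 6, this is the LCA
LCA = 6


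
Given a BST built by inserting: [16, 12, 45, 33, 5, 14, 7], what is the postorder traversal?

Tree insertion order: [16, 12, 45, 33, 5, 14, 7]
Tree (level-order array): [16, 12, 45, 5, 14, 33, None, None, 7]
Postorder traversal: [7, 5, 14, 12, 33, 45, 16]


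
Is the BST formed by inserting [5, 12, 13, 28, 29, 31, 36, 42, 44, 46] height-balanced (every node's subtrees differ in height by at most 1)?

Tree (level-order array): [5, None, 12, None, 13, None, 28, None, 29, None, 31, None, 36, None, 42, None, 44, None, 46]
Definition: a tree is height-balanced if, at every node, |h(left) - h(right)| <= 1 (empty subtree has height -1).
Bottom-up per-node check:
  node 46: h_left=-1, h_right=-1, diff=0 [OK], height=0
  node 44: h_left=-1, h_right=0, diff=1 [OK], height=1
  node 42: h_left=-1, h_right=1, diff=2 [FAIL (|-1-1|=2 > 1)], height=2
  node 36: h_left=-1, h_right=2, diff=3 [FAIL (|-1-2|=3 > 1)], height=3
  node 31: h_left=-1, h_right=3, diff=4 [FAIL (|-1-3|=4 > 1)], height=4
  node 29: h_left=-1, h_right=4, diff=5 [FAIL (|-1-4|=5 > 1)], height=5
  node 28: h_left=-1, h_right=5, diff=6 [FAIL (|-1-5|=6 > 1)], height=6
  node 13: h_left=-1, h_right=6, diff=7 [FAIL (|-1-6|=7 > 1)], height=7
  node 12: h_left=-1, h_right=7, diff=8 [FAIL (|-1-7|=8 > 1)], height=8
  node 5: h_left=-1, h_right=8, diff=9 [FAIL (|-1-8|=9 > 1)], height=9
Node 42 violates the condition: |-1 - 1| = 2 > 1.
Result: Not balanced


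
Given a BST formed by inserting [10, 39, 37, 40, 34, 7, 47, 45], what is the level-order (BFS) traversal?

Tree insertion order: [10, 39, 37, 40, 34, 7, 47, 45]
Tree (level-order array): [10, 7, 39, None, None, 37, 40, 34, None, None, 47, None, None, 45]
BFS from the root, enqueuing left then right child of each popped node:
  queue [10] -> pop 10, enqueue [7, 39], visited so far: [10]
  queue [7, 39] -> pop 7, enqueue [none], visited so far: [10, 7]
  queue [39] -> pop 39, enqueue [37, 40], visited so far: [10, 7, 39]
  queue [37, 40] -> pop 37, enqueue [34], visited so far: [10, 7, 39, 37]
  queue [40, 34] -> pop 40, enqueue [47], visited so far: [10, 7, 39, 37, 40]
  queue [34, 47] -> pop 34, enqueue [none], visited so far: [10, 7, 39, 37, 40, 34]
  queue [47] -> pop 47, enqueue [45], visited so far: [10, 7, 39, 37, 40, 34, 47]
  queue [45] -> pop 45, enqueue [none], visited so far: [10, 7, 39, 37, 40, 34, 47, 45]
Result: [10, 7, 39, 37, 40, 34, 47, 45]


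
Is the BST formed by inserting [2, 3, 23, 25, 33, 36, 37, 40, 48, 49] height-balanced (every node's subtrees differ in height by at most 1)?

Tree (level-order array): [2, None, 3, None, 23, None, 25, None, 33, None, 36, None, 37, None, 40, None, 48, None, 49]
Definition: a tree is height-balanced if, at every node, |h(left) - h(right)| <= 1 (empty subtree has height -1).
Bottom-up per-node check:
  node 49: h_left=-1, h_right=-1, diff=0 [OK], height=0
  node 48: h_left=-1, h_right=0, diff=1 [OK], height=1
  node 40: h_left=-1, h_right=1, diff=2 [FAIL (|-1-1|=2 > 1)], height=2
  node 37: h_left=-1, h_right=2, diff=3 [FAIL (|-1-2|=3 > 1)], height=3
  node 36: h_left=-1, h_right=3, diff=4 [FAIL (|-1-3|=4 > 1)], height=4
  node 33: h_left=-1, h_right=4, diff=5 [FAIL (|-1-4|=5 > 1)], height=5
  node 25: h_left=-1, h_right=5, diff=6 [FAIL (|-1-5|=6 > 1)], height=6
  node 23: h_left=-1, h_right=6, diff=7 [FAIL (|-1-6|=7 > 1)], height=7
  node 3: h_left=-1, h_right=7, diff=8 [FAIL (|-1-7|=8 > 1)], height=8
  node 2: h_left=-1, h_right=8, diff=9 [FAIL (|-1-8|=9 > 1)], height=9
Node 40 violates the condition: |-1 - 1| = 2 > 1.
Result: Not balanced


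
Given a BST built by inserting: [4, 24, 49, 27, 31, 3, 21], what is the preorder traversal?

Tree insertion order: [4, 24, 49, 27, 31, 3, 21]
Tree (level-order array): [4, 3, 24, None, None, 21, 49, None, None, 27, None, None, 31]
Preorder traversal: [4, 3, 24, 21, 49, 27, 31]


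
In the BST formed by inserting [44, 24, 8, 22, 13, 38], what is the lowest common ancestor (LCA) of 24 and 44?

Tree insertion order: [44, 24, 8, 22, 13, 38]
Tree (level-order array): [44, 24, None, 8, 38, None, 22, None, None, 13]
In a BST, the LCA of p=24, q=44 is the first node v on the
root-to-leaf path with p <= v <= q (go left if both < v, right if both > v).
Walk from root:
  at 44: 24 <= 44 <= 44, this is the LCA
LCA = 44


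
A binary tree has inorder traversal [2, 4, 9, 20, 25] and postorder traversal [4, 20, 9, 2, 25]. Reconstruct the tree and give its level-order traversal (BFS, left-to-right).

Inorder:   [2, 4, 9, 20, 25]
Postorder: [4, 20, 9, 2, 25]
Algorithm: postorder visits root last, so walk postorder right-to-left;
each value is the root of the current inorder slice — split it at that
value, recurse on the right subtree first, then the left.
Recursive splits:
  root=25; inorder splits into left=[2, 4, 9, 20], right=[]
  root=2; inorder splits into left=[], right=[4, 9, 20]
  root=9; inorder splits into left=[4], right=[20]
  root=20; inorder splits into left=[], right=[]
  root=4; inorder splits into left=[], right=[]
Reconstructed level-order: [25, 2, 9, 4, 20]


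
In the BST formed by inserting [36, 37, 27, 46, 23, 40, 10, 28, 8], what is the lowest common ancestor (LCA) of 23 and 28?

Tree insertion order: [36, 37, 27, 46, 23, 40, 10, 28, 8]
Tree (level-order array): [36, 27, 37, 23, 28, None, 46, 10, None, None, None, 40, None, 8]
In a BST, the LCA of p=23, q=28 is the first node v on the
root-to-leaf path with p <= v <= q (go left if both < v, right if both > v).
Walk from root:
  at 36: both 23 and 28 < 36, go left
  at 27: 23 <= 27 <= 28, this is the LCA
LCA = 27


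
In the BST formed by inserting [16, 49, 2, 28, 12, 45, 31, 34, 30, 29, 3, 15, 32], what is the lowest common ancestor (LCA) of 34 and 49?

Tree insertion order: [16, 49, 2, 28, 12, 45, 31, 34, 30, 29, 3, 15, 32]
Tree (level-order array): [16, 2, 49, None, 12, 28, None, 3, 15, None, 45, None, None, None, None, 31, None, 30, 34, 29, None, 32]
In a BST, the LCA of p=34, q=49 is the first node v on the
root-to-leaf path with p <= v <= q (go left if both < v, right if both > v).
Walk from root:
  at 16: both 34 and 49 > 16, go right
  at 49: 34 <= 49 <= 49, this is the LCA
LCA = 49


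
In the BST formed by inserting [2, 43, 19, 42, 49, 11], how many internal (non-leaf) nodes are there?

Tree built from: [2, 43, 19, 42, 49, 11]
Tree (level-order array): [2, None, 43, 19, 49, 11, 42]
Rule: An internal node has at least one child.
Per-node child counts:
  node 2: 1 child(ren)
  node 43: 2 child(ren)
  node 19: 2 child(ren)
  node 11: 0 child(ren)
  node 42: 0 child(ren)
  node 49: 0 child(ren)
Matching nodes: [2, 43, 19]
Count of internal (non-leaf) nodes: 3


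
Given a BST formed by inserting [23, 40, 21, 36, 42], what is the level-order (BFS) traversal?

Tree insertion order: [23, 40, 21, 36, 42]
Tree (level-order array): [23, 21, 40, None, None, 36, 42]
BFS from the root, enqueuing left then right child of each popped node:
  queue [23] -> pop 23, enqueue [21, 40], visited so far: [23]
  queue [21, 40] -> pop 21, enqueue [none], visited so far: [23, 21]
  queue [40] -> pop 40, enqueue [36, 42], visited so far: [23, 21, 40]
  queue [36, 42] -> pop 36, enqueue [none], visited so far: [23, 21, 40, 36]
  queue [42] -> pop 42, enqueue [none], visited so far: [23, 21, 40, 36, 42]
Result: [23, 21, 40, 36, 42]


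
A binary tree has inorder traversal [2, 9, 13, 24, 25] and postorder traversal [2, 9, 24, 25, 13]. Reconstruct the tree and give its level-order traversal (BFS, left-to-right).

Inorder:   [2, 9, 13, 24, 25]
Postorder: [2, 9, 24, 25, 13]
Algorithm: postorder visits root last, so walk postorder right-to-left;
each value is the root of the current inorder slice — split it at that
value, recurse on the right subtree first, then the left.
Recursive splits:
  root=13; inorder splits into left=[2, 9], right=[24, 25]
  root=25; inorder splits into left=[24], right=[]
  root=24; inorder splits into left=[], right=[]
  root=9; inorder splits into left=[2], right=[]
  root=2; inorder splits into left=[], right=[]
Reconstructed level-order: [13, 9, 25, 2, 24]


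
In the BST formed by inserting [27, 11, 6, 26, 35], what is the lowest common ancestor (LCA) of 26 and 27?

Tree insertion order: [27, 11, 6, 26, 35]
Tree (level-order array): [27, 11, 35, 6, 26]
In a BST, the LCA of p=26, q=27 is the first node v on the
root-to-leaf path with p <= v <= q (go left if both < v, right if both > v).
Walk from root:
  at 27: 26 <= 27 <= 27, this is the LCA
LCA = 27


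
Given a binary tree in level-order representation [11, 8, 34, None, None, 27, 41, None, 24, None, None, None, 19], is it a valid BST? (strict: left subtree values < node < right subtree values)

Level-order array: [11, 8, 34, None, None, 27, 41, None, 24, None, None, None, 19]
Validate using subtree bounds (lo, hi): at each node, require lo < value < hi,
then recurse left with hi=value and right with lo=value.
Preorder trace (stopping at first violation):
  at node 11 with bounds (-inf, +inf): OK
  at node 8 with bounds (-inf, 11): OK
  at node 34 with bounds (11, +inf): OK
  at node 27 with bounds (11, 34): OK
  at node 24 with bounds (27, 34): VIOLATION
Node 24 violates its bound: not (27 < 24 < 34).
Result: Not a valid BST


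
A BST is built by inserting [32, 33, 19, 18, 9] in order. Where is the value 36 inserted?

Starting tree (level order): [32, 19, 33, 18, None, None, None, 9]
Insertion path: 32 -> 33
Result: insert 36 as right child of 33
Final tree (level order): [32, 19, 33, 18, None, None, 36, 9]


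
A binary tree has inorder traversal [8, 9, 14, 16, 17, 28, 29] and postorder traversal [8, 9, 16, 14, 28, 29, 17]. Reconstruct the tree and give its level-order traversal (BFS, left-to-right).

Inorder:   [8, 9, 14, 16, 17, 28, 29]
Postorder: [8, 9, 16, 14, 28, 29, 17]
Algorithm: postorder visits root last, so walk postorder right-to-left;
each value is the root of the current inorder slice — split it at that
value, recurse on the right subtree first, then the left.
Recursive splits:
  root=17; inorder splits into left=[8, 9, 14, 16], right=[28, 29]
  root=29; inorder splits into left=[28], right=[]
  root=28; inorder splits into left=[], right=[]
  root=14; inorder splits into left=[8, 9], right=[16]
  root=16; inorder splits into left=[], right=[]
  root=9; inorder splits into left=[8], right=[]
  root=8; inorder splits into left=[], right=[]
Reconstructed level-order: [17, 14, 29, 9, 16, 28, 8]


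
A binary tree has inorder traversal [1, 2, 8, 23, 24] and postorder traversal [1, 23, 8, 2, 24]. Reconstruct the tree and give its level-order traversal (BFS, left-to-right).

Inorder:   [1, 2, 8, 23, 24]
Postorder: [1, 23, 8, 2, 24]
Algorithm: postorder visits root last, so walk postorder right-to-left;
each value is the root of the current inorder slice — split it at that
value, recurse on the right subtree first, then the left.
Recursive splits:
  root=24; inorder splits into left=[1, 2, 8, 23], right=[]
  root=2; inorder splits into left=[1], right=[8, 23]
  root=8; inorder splits into left=[], right=[23]
  root=23; inorder splits into left=[], right=[]
  root=1; inorder splits into left=[], right=[]
Reconstructed level-order: [24, 2, 1, 8, 23]


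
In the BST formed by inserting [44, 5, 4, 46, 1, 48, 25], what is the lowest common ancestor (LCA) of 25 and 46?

Tree insertion order: [44, 5, 4, 46, 1, 48, 25]
Tree (level-order array): [44, 5, 46, 4, 25, None, 48, 1]
In a BST, the LCA of p=25, q=46 is the first node v on the
root-to-leaf path with p <= v <= q (go left if both < v, right if both > v).
Walk from root:
  at 44: 25 <= 44 <= 46, this is the LCA
LCA = 44


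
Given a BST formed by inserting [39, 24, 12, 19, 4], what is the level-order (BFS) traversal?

Tree insertion order: [39, 24, 12, 19, 4]
Tree (level-order array): [39, 24, None, 12, None, 4, 19]
BFS from the root, enqueuing left then right child of each popped node:
  queue [39] -> pop 39, enqueue [24], visited so far: [39]
  queue [24] -> pop 24, enqueue [12], visited so far: [39, 24]
  queue [12] -> pop 12, enqueue [4, 19], visited so far: [39, 24, 12]
  queue [4, 19] -> pop 4, enqueue [none], visited so far: [39, 24, 12, 4]
  queue [19] -> pop 19, enqueue [none], visited so far: [39, 24, 12, 4, 19]
Result: [39, 24, 12, 4, 19]


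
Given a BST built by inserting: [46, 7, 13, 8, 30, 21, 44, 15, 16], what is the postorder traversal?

Tree insertion order: [46, 7, 13, 8, 30, 21, 44, 15, 16]
Tree (level-order array): [46, 7, None, None, 13, 8, 30, None, None, 21, 44, 15, None, None, None, None, 16]
Postorder traversal: [8, 16, 15, 21, 44, 30, 13, 7, 46]


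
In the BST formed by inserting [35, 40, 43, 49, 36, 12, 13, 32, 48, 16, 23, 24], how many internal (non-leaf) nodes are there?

Tree built from: [35, 40, 43, 49, 36, 12, 13, 32, 48, 16, 23, 24]
Tree (level-order array): [35, 12, 40, None, 13, 36, 43, None, 32, None, None, None, 49, 16, None, 48, None, None, 23, None, None, None, 24]
Rule: An internal node has at least one child.
Per-node child counts:
  node 35: 2 child(ren)
  node 12: 1 child(ren)
  node 13: 1 child(ren)
  node 32: 1 child(ren)
  node 16: 1 child(ren)
  node 23: 1 child(ren)
  node 24: 0 child(ren)
  node 40: 2 child(ren)
  node 36: 0 child(ren)
  node 43: 1 child(ren)
  node 49: 1 child(ren)
  node 48: 0 child(ren)
Matching nodes: [35, 12, 13, 32, 16, 23, 40, 43, 49]
Count of internal (non-leaf) nodes: 9


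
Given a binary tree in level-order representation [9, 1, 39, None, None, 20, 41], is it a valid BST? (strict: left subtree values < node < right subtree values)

Level-order array: [9, 1, 39, None, None, 20, 41]
Validate using subtree bounds (lo, hi): at each node, require lo < value < hi,
then recurse left with hi=value and right with lo=value.
Preorder trace (stopping at first violation):
  at node 9 with bounds (-inf, +inf): OK
  at node 1 with bounds (-inf, 9): OK
  at node 39 with bounds (9, +inf): OK
  at node 20 with bounds (9, 39): OK
  at node 41 with bounds (39, +inf): OK
No violation found at any node.
Result: Valid BST


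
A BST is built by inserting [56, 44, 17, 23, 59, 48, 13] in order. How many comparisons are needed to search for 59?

Search path for 59: 56 -> 59
Found: True
Comparisons: 2


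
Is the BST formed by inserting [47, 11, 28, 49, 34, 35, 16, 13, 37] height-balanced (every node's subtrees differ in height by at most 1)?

Tree (level-order array): [47, 11, 49, None, 28, None, None, 16, 34, 13, None, None, 35, None, None, None, 37]
Definition: a tree is height-balanced if, at every node, |h(left) - h(right)| <= 1 (empty subtree has height -1).
Bottom-up per-node check:
  node 13: h_left=-1, h_right=-1, diff=0 [OK], height=0
  node 16: h_left=0, h_right=-1, diff=1 [OK], height=1
  node 37: h_left=-1, h_right=-1, diff=0 [OK], height=0
  node 35: h_left=-1, h_right=0, diff=1 [OK], height=1
  node 34: h_left=-1, h_right=1, diff=2 [FAIL (|-1-1|=2 > 1)], height=2
  node 28: h_left=1, h_right=2, diff=1 [OK], height=3
  node 11: h_left=-1, h_right=3, diff=4 [FAIL (|-1-3|=4 > 1)], height=4
  node 49: h_left=-1, h_right=-1, diff=0 [OK], height=0
  node 47: h_left=4, h_right=0, diff=4 [FAIL (|4-0|=4 > 1)], height=5
Node 34 violates the condition: |-1 - 1| = 2 > 1.
Result: Not balanced


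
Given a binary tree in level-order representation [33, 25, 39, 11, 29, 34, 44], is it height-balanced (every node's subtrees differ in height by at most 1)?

Tree (level-order array): [33, 25, 39, 11, 29, 34, 44]
Definition: a tree is height-balanced if, at every node, |h(left) - h(right)| <= 1 (empty subtree has height -1).
Bottom-up per-node check:
  node 11: h_left=-1, h_right=-1, diff=0 [OK], height=0
  node 29: h_left=-1, h_right=-1, diff=0 [OK], height=0
  node 25: h_left=0, h_right=0, diff=0 [OK], height=1
  node 34: h_left=-1, h_right=-1, diff=0 [OK], height=0
  node 44: h_left=-1, h_right=-1, diff=0 [OK], height=0
  node 39: h_left=0, h_right=0, diff=0 [OK], height=1
  node 33: h_left=1, h_right=1, diff=0 [OK], height=2
All nodes satisfy the balance condition.
Result: Balanced


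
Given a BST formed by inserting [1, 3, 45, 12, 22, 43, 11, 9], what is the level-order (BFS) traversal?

Tree insertion order: [1, 3, 45, 12, 22, 43, 11, 9]
Tree (level-order array): [1, None, 3, None, 45, 12, None, 11, 22, 9, None, None, 43]
BFS from the root, enqueuing left then right child of each popped node:
  queue [1] -> pop 1, enqueue [3], visited so far: [1]
  queue [3] -> pop 3, enqueue [45], visited so far: [1, 3]
  queue [45] -> pop 45, enqueue [12], visited so far: [1, 3, 45]
  queue [12] -> pop 12, enqueue [11, 22], visited so far: [1, 3, 45, 12]
  queue [11, 22] -> pop 11, enqueue [9], visited so far: [1, 3, 45, 12, 11]
  queue [22, 9] -> pop 22, enqueue [43], visited so far: [1, 3, 45, 12, 11, 22]
  queue [9, 43] -> pop 9, enqueue [none], visited so far: [1, 3, 45, 12, 11, 22, 9]
  queue [43] -> pop 43, enqueue [none], visited so far: [1, 3, 45, 12, 11, 22, 9, 43]
Result: [1, 3, 45, 12, 11, 22, 9, 43]


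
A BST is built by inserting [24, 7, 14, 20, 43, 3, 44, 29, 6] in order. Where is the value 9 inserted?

Starting tree (level order): [24, 7, 43, 3, 14, 29, 44, None, 6, None, 20]
Insertion path: 24 -> 7 -> 14
Result: insert 9 as left child of 14
Final tree (level order): [24, 7, 43, 3, 14, 29, 44, None, 6, 9, 20]
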